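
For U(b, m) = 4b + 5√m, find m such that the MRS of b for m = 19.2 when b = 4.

MU_b = 4, MU_m = 5/(2√m).
MRS = 4 ÷ (5/(2√m)).
MRS depends only on m: 1.6·√m = 19.2 ⇒ √m = 19.2/1.6 = 12 ⇒ m = 144.

m = 144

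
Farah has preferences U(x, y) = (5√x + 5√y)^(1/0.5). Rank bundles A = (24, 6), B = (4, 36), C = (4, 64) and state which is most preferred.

Evaluate utility at each bundle:
U(A) = 1350.000.
U(B) = 1600.000.
U(C) = 2500.000.
Highest utility is C, so C ≻ B ≻ A.

Bundle C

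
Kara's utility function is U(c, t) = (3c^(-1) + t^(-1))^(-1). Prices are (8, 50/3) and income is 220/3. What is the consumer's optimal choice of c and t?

c* = 5, t* = 2

For CES with ρ = -1, MRS = (3/1)·(t/c)^2.
Tangency: set MRS = p_c/p_t = 8/(50/3) = 12/25.
So (t/c)^2 = 4/25; taking the square root, t/c = 0.4, i.e. t = 0.4·c.
Substitute into the budget 8·c + (50/3)·t = 220/3: (44/3)·c = 220/3, so c* = 5 and t* = 0.4·5 = 2.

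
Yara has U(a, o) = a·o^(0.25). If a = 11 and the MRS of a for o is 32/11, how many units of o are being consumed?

MU_a = o^(0.25) and MU_o = 0.25·a·o^(-0.75).
MRS = MU_a/MU_o = (4)·o/a.
Substitute a = 11: MRS = o/2.75. Setting o/2.75 = 32/11 gives o = (32/11)·2.75 = 8.

o = 8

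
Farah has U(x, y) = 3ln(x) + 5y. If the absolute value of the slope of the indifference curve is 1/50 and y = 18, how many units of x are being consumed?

MU_x = 3/x, MU_y = 5.
MRS = 3/x ÷ 5.
MRS depends only on x: 0.6/x = 1/50 ⇒ x = 0.6/(1/50) = 30.

x = 30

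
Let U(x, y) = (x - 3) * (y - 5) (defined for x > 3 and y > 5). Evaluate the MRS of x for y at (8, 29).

MRS = 4.8

MU_x = (y−5), MU_y = (x−3).
MRS = (y−5)/(x−3).
At (8, 29): MRS = 4.8.
The indifference curve has slope −4.8 at this bundle.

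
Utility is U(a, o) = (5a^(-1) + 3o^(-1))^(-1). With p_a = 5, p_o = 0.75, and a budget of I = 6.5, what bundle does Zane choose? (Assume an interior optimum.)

For CES with ρ = -1, MRS = (5/3)·(o/a)^2.
Tangency: set MRS = p_a/p_o = 5/0.75 = 20/3.
So (o/a)^2 = 4; taking the square root, o/a = 2, i.e. o = 2·a.
Substitute into the budget 5·a + 0.75·o = 6.5: 6.5·a = 6.5, so a* = 1 and o* = 2·1 = 2.

a* = 1, o* = 2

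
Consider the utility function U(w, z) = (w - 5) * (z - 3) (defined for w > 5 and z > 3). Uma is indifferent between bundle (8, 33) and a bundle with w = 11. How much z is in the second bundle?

z = 18

U(8, 33) = 90.
Set U(11, z) = 90 and solve.
With w = 11: (11 − 5) = 6, so (z − 3) = 90/6 = 15.
So z = 3 + 15 = 18.
Check: U(11, 18) = 90.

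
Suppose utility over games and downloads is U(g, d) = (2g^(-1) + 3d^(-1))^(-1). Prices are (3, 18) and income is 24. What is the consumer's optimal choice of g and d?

For CES with ρ = -1, MRS = (2/3)·(d/g)^2.
Tangency: set MRS = p_g/p_d = 3/18 = 1/6.
So (d/g)^2 = 0.25; taking the square root, d/g = 0.5, i.e. d = 0.5·g.
Substitute into the budget 3·g + 18·d = 24: 12·g = 24, so g* = 2 and d* = 0.5·2 = 1.

g* = 2, d* = 1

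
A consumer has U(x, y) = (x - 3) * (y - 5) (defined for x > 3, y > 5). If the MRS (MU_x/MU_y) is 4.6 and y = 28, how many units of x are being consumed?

MU_x = (y−5), MU_y = (x−3).
MRS = (y−5)/(x−3).
Substitute y = 28: MRS = 23/(x − 3). Setting this equal to 4.6 gives x − 3 = 23/4.6 = 5, so x = 8.

x = 8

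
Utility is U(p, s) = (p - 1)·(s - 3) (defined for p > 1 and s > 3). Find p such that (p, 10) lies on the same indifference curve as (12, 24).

p = 34

U(12, 24) = 231.
Set U(p, 10) = 231 and solve.
With s = 10: (10 − 3) = 7, so (p − 1) = 231/7 = 33.
So p = 1 + 33 = 34.
Check: U(34, 10) = 231.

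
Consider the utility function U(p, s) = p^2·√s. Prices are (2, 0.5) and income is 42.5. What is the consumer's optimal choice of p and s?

MU_p = 2·p·√s and MU_s = 0.5·p^2·s^(-0.5).
MRS = MU_p/MU_s = (4)·s/p.
Tangency: set MRS = p_p/p_s = 2/0.5 = 4.
So (4)·s/p = 4, i.e. s = p.
Substitute into the budget 2·p + 0.5·s = 42.5: 2.5·p = 42.5, so p* = 17.
Then s* = 17.

p* = 17, s* = 17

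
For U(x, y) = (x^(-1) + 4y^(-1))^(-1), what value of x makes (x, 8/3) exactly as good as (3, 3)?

x = 6

U depends on (x, y) only through S = x^(-1) + 4y^(-1), so equal utility means equal S. At (3, 3): S = 5/3.
With y = 8/3: 4·(8/3)^(-1) = 1.5, so x^(-1) = 5/3 − 1.5 = 1/6.
Hence x = 1/(1/6) = 6.
Check: U(6, 8/3) = 0.6.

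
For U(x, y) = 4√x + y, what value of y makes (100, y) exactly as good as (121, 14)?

y = 18

U(121, 14) = 58.
Set U(100, y) = 58 and solve.
With x = 100: √100 = 10, so y = 58 − 4·10 = 18.
Check: U(100, 18) = 58.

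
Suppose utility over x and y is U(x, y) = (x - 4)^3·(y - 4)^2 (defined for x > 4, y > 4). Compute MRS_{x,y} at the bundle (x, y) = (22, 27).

MRS = 23/12

MU_x = 3·(x−4)^2·(y−4)^2, MU_y = 2·(x−4)^3·(y−4).
MRS = (3/2)·(y−4)/(x−4).
At (22, 27): MRS = 23/12.
That is, one extra unit of x is worth 23/12 units of y at the margin.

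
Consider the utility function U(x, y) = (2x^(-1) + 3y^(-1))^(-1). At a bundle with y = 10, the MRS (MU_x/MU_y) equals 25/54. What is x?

For CES with ρ = -1, MRS = (2/3)·(y/x)^2.
Setting (2/3)·(10/x)^2 = 25/54 gives (10/x)^2 = 25/36, so 10/x = 5/6 and x = 12.

x = 12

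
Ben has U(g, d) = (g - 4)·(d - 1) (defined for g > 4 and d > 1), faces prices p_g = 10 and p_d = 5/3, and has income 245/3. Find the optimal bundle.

g* = 6, d* = 13

MU_g = (d−1), MU_d = (g−4).
MRS = (d−1)/(g−4).
Tangency: set MRS = p_g/p_d = 10/(5/3) = 6.
So (d − 1)/(g − 4) = 6, i.e. (d − 1) = 6·(g − 4).
Rewrite the budget in excess-of-subsistence terms: 10·(g − 4) + (5/3)·(d − 1) = 245/3 − 10·4 − (5/3)·1 = 40.
Substituting, 20·(g − 4) = 40, so g − 4 = 2 and g* = 6.
Then d − 1 = 6·2 = 12, so d* = 13.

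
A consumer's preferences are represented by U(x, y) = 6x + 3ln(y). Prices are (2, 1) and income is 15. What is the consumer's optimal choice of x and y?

MU_x = 6, MU_y = 3/y.
MRS = 6 ÷ (3/y).
Tangency: set MRS = p_x/p_y = 2/1 = 2.
MRS depends only on y: 2·y = 2 ⇒ y* = 2/2 = 1.
From the budget, 2·x = 15 − 1·1 = 14, so x* = 7.

x* = 7, y* = 1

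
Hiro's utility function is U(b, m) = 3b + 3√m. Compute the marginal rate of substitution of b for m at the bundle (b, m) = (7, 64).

MRS = 16

MU_b = 3, MU_m = 3/(2√m).
MRS = 3 ÷ (3/(2√m)).
At (7, 64): MRS = 16.
The indifference curve has slope −16 at this bundle.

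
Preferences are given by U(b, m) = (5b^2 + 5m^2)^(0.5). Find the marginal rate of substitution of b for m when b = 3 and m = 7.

MRS = 3/7

For CES with ρ = 2, MRS = (m/b)^(-1).
At (3, 7): MRS = 3/7.
So at (3, 7) the consumer would give up 3/7 units of m for one more unit of b.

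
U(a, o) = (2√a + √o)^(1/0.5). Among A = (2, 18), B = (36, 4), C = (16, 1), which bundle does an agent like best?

Bundle B

Evaluate utility at each bundle:
U(A) = 50.000.
U(B) = 196.000.
U(C) = 81.000.
Highest utility is B, so B ≻ C ≻ A.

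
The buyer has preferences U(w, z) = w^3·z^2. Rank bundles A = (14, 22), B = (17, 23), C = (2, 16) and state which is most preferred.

Bundle B

Evaluate utility at each bundle:
U(A) = 1328096.
U(B) = 2598977.
U(C) = 2048.
Highest utility is B, so B ≻ A ≻ C.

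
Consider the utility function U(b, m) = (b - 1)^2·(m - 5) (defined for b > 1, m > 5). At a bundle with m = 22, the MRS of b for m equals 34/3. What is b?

MU_b = 2·(b−1)·(m−5), MU_m = (b−1)^2.
MRS = (2/1)·(m−5)/(b−1).
Substitute m = 22: MRS = 34/(b − 1). Setting this equal to 34/3 gives b − 1 = 34/(34/3) = 3, so b = 4.

b = 4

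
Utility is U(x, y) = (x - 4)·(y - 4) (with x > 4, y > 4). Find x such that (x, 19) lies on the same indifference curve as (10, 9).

U(10, 9) = 30.
Set U(x, 19) = 30 and solve.
With y = 19: (19 − 4) = 15, so (x − 4) = 30/15 = 2.
So x = 4 + 2 = 6.
Check: U(6, 19) = 30.

x = 6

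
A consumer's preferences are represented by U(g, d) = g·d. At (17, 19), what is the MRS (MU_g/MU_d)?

MU_g = d and MU_d = g.
MRS = MU_g/MU_d = d/g.
At (17, 19): MRS = 19/17.
So at (17, 19) the consumer would give up 19/17 units of d for one more unit of g.

MRS = 19/17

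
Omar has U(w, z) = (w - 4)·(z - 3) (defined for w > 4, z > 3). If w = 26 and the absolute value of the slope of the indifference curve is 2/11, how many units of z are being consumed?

MU_w = (z−3), MU_z = (w−4).
MRS = (z−3)/(w−4).
Substitute w = 26: MRS = (z − 3)/22. Setting this equal to 2/11 gives z − 3 = (2/11)·22 = 4, so z = 7.

z = 7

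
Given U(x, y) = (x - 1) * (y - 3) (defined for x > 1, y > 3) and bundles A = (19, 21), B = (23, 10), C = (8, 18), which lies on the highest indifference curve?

Evaluate utility at each bundle:
U(A) = 324.
U(B) = 154.
U(C) = 105.
Highest utility is A, so A ≻ B ≻ C.

Bundle A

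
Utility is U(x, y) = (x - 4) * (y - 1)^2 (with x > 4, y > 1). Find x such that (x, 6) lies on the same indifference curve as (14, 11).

U(14, 11) = 1000.
Set U(x, 6) = 1000 and solve.
With y = 6: (6 − 1)^2 = 25, so (x − 4) = 1000/25 = 40.
So x = 4 + 40 = 44.
Check: U(44, 6) = 1000.

x = 44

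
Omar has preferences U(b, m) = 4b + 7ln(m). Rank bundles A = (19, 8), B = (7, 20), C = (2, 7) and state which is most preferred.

Evaluate utility at each bundle:
U(A) = 90.556.
U(B) = 48.970.
U(C) = 21.621.
Highest utility is A, so A ≻ B ≻ C.

Bundle A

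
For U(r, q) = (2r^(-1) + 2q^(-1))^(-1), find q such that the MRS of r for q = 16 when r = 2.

q = 8

For CES with ρ = -1, MRS = (q/r)^2.
Setting (q/2)^2 = 16 gives q/2 = 4 and q = 8.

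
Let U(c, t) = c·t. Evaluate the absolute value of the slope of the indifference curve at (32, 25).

MU_c = t and MU_t = c.
MRS = MU_c/MU_t = t/c.
At (32, 25): MRS = 25/32.
So at (32, 25) the consumer would give up 25/32 units of t for one more unit of c.

MRS = 25/32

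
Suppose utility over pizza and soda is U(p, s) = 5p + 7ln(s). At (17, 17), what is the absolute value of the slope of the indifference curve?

MU_p = 5, MU_s = 7/s.
MRS = 5 ÷ (7/s).
At (17, 17): MRS = 85/7.
That is, one extra unit of p is worth 85/7 units of s at the margin.

MRS = 85/7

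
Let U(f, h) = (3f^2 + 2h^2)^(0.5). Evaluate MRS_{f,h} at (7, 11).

For CES with ρ = 2, MRS = (3/2)·(h/f)^(-1).
At (7, 11): MRS = 21/22.
The indifference curve has slope −21/22 at this bundle.

MRS = 21/22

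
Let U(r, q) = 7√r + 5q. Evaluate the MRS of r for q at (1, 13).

MRS = 0.7

MU_r = 7/(2√r), MU_q = 5.
MRS = 7/(2√r) ÷ 5.
At (1, 13): MRS = 0.7.
So at (1, 13) the consumer would give up 0.7 units of q for one more unit of r.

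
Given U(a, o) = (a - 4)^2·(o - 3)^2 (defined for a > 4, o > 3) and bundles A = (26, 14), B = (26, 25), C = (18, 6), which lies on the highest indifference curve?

Bundle B

Evaluate utility at each bundle:
U(A) = 58564.
U(B) = 234256.
U(C) = 1764.
Highest utility is B, so B ≻ A ≻ C.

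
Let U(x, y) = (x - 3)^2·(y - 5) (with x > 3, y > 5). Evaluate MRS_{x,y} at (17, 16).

MU_x = 2·(x−3)·(y−5), MU_y = (x−3)^2.
MRS = (2/1)·(y−5)/(x−3).
At (17, 16): MRS = 11/7.
That is, one extra unit of x is worth 11/7 units of y at the margin.

MRS = 11/7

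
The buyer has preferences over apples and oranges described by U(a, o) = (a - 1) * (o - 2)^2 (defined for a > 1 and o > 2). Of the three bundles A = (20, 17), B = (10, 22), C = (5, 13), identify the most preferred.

Bundle A

Evaluate utility at each bundle:
U(A) = 4275.
U(B) = 3600.
U(C) = 484.
Highest utility is A, so A ≻ B ≻ C.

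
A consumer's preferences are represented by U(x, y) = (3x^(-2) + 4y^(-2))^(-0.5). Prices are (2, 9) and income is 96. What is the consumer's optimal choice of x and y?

For CES with ρ = -2, MRS = (3/4)·(y/x)^3.
Tangency: set MRS = p_x/p_y = 2/9.
So (y/x)^3 = 8/27; taking the cube root, y/x = 2/3, i.e. y = (2/3)·x.
Substitute into the budget 2·x + 9·y = 96: 8·x = 96, so x* = 12 and y* = (2/3)·12 = 8.

x* = 12, y* = 8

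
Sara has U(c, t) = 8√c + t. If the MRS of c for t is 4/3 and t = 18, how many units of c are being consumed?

MU_c = 8/(2√c), MU_t = 1.
MRS = 8/(2√c) ÷ 1.
MRS depends only on c: 4/√c = 4/3 ⇒ √c = 4/(4/3) = 3 ⇒ c = 9.

c = 9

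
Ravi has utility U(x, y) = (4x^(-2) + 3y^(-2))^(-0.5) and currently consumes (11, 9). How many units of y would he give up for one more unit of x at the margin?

MRS = 972/1331

For CES with ρ = -2, MRS = (4/3)·(y/x)^3.
At (11, 9): MRS = 972/1331.
The indifference curve has slope −972/1331 at this bundle.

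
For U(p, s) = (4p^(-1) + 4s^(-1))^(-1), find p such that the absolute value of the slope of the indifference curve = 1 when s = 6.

p = 6

For CES with ρ = -1, MRS = (s/p)^2.
Setting (6/p)^2 = 1 gives 6/p = 1 and p = 6.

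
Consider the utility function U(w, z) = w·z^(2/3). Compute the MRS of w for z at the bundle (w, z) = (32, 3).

MRS = 9/64

MU_w = z^(2/3) and MU_z = 2/3·w·z^(-1/3).
MRS = MU_w/MU_z = (1.5)·z/w.
At (32, 3): MRS = 9/64.
So at (32, 3) the consumer would give up 9/64 units of z for one more unit of w.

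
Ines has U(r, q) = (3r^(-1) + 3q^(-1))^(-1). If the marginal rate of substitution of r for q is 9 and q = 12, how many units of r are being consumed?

r = 4

For CES with ρ = -1, MRS = (q/r)^2.
Setting (12/r)^2 = 9 gives 12/r = 3 and r = 4.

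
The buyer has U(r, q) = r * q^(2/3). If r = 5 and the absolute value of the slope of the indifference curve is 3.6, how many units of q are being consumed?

q = 12

MU_r = q^(2/3) and MU_q = 2/3·r·q^(-1/3).
MRS = MU_r/MU_q = (1.5)·q/r.
Substitute r = 5: MRS = q/(10/3). Setting q/(10/3) = 3.6 gives q = 3.6·(10/3) = 12.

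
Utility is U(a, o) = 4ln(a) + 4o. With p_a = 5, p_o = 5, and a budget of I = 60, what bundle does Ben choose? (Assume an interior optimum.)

MU_a = 4/a, MU_o = 4.
MRS = 4/a ÷ 4.
Tangency: set MRS = p_a/p_o = 5/5 = 1.
MRS depends only on a: 1/a = 1 ⇒ a* = 1/1 = 1.
From the budget, 5·o = 60 − 5·1 = 55, so o* = 11.

a* = 1, o* = 11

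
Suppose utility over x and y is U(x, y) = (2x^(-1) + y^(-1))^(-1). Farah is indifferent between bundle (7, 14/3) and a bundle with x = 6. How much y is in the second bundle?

U depends on (x, y) only through S = 2x^(-1) + y^(-1), so equal utility means equal S. At (7, 14/3): S = 0.5.
With x = 6: 2·6^(-1) = 1/3, so y^(-1) = 0.5 − 1/3 = 1/6.
Hence y = 1/(1/6) = 6.
Check: U(6, 6) = 2.

y = 6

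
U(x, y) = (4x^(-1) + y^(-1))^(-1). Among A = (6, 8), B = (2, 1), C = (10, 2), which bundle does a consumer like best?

Evaluate utility at each bundle:
U(A) = 1.263.
U(B) = 0.333.
U(C) = 1.111.
Highest utility is A, so A ≻ C ≻ B.

Bundle A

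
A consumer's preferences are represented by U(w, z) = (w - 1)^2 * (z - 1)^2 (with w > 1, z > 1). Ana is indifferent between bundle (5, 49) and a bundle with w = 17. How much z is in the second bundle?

z = 13

U(5, 49) = 36864.
Set U(17, z) = 36864 and solve.
With w = 17: (17 − 1)^2 = 256, so (z − 1)^2 = 36864/256 = 144.
Taking the square root (with z > 1): z − 1 = 12, so z = 13.
Check: U(17, 13) = 36864.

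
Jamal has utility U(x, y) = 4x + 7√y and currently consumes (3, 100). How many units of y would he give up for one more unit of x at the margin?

MU_x = 4, MU_y = 7/(2√y).
MRS = 4 ÷ (7/(2√y)).
At (3, 100): MRS = 80/7.
The indifference curve has slope −80/7 at this bundle.

MRS = 80/7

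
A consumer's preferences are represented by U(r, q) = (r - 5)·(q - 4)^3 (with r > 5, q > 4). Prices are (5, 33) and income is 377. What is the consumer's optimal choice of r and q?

MU_r = (q−4)^3, MU_q = 3·(r−5)·(q−4)^2.
MRS = (1/3)·(q−4)/(r−5).
Tangency: set MRS = p_r/p_q = 5/33.
So (1/3)·(q − 4)/(r − 5) = 5/33, i.e. (q − 4) = (5/11)·(r − 5).
Rewrite the budget in excess-of-subsistence terms: 5·(r − 5) + 33·(q − 4) = 377 − 5·5 − 33·4 = 220.
Substituting, 20·(r − 5) = 220, so r − 5 = 11 and r* = 16.
Then q − 4 = (5/11)·11 = 5, so q* = 9.

r* = 16, q* = 9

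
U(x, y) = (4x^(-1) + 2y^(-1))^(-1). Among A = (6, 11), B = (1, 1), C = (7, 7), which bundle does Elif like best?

Bundle A

Evaluate utility at each bundle:
U(A) = 1.179.
U(B) = 0.167.
U(C) = 1.167.
Highest utility is A, so A ≻ C ≻ B.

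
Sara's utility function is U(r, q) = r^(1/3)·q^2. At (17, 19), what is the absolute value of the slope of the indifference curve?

MU_r = 1/3·r^(-2/3)·q^2 and MU_q = 2·r^(1/3)·q.
MRS = MU_r/MU_q = (1/6)·q/r.
At (17, 19): MRS = 19/102.
The indifference curve has slope −19/102 at this bundle.

MRS = 19/102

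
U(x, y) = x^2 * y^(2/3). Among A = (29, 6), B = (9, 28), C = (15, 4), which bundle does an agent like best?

Bundle A

Evaluate utility at each bundle:
U(A) = 2776.921.
U(B) = 746.891.
U(C) = 566.964.
Highest utility is A, so A ≻ B ≻ C.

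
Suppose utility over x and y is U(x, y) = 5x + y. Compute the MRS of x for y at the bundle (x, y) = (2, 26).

MRS = 5

MU_x = 5, MU_y = 1, so MRS = 5/1 = 5 at every bundle.
At (2, 26): MRS = 5.
So at (2, 26) the consumer would give up 5 units of y for one more unit of x.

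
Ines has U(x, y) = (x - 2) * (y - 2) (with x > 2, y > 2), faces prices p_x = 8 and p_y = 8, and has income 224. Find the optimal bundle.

x* = 14, y* = 14

MU_x = (y−2), MU_y = (x−2).
MRS = (y−2)/(x−2).
Tangency: set MRS = p_x/p_y = 8/8 = 1.
So (y − 2)/(x − 2) = 1, i.e. (y − 2) = (x − 2).
Rewrite the budget in excess-of-subsistence terms: 8·(x − 2) + 8·(y − 2) = 224 − 8·2 − 8·2 = 192.
Substituting, 16·(x − 2) = 192, so x − 2 = 12 and x* = 14.
Then y − 2 = 12, so y* = 14.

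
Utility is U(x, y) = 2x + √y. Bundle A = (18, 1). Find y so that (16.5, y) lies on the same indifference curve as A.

y = 16

U(18, 1) = 37.
Set U(16.5, y) = 37 and solve.
With x = 16.5: √y = 37 − 2·16.5 = 4, so √y = 4 and y = 16.
Check: U(16.5, 16) = 37.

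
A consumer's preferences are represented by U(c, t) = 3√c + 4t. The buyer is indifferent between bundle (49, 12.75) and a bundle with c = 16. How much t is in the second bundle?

t = 15

U(49, 12.75) = 72.
Set U(16, t) = 72 and solve.
With c = 16: √16 = 4, so 4t = 72 − 3·4 = 60 and t = 15.
Check: U(16, 15) = 72.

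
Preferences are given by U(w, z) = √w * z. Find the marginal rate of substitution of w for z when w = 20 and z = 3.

MU_w = 0.5·w^(-0.5)·z and MU_z = √w.
MRS = MU_w/MU_z = (0.5)·z/w.
At (20, 3): MRS = 3/40.
That is, one extra unit of w is worth 3/40 units of z at the margin.

MRS = 3/40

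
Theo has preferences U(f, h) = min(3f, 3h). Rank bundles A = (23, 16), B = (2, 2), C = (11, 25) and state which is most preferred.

Bundle A

Evaluate utility at each bundle:
U(A) = 48.
U(B) = 6.
U(C) = 33.
Highest utility is A, so A ≻ C ≻ B.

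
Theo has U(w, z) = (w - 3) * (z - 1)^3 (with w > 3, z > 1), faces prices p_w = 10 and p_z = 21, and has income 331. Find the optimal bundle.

MU_w = (z−1)^3, MU_z = 3·(w−3)·(z−1)^2.
MRS = (1/3)·(z−1)/(w−3).
Tangency: set MRS = p_w/p_z = 10/21.
So (1/3)·(z − 1)/(w − 3) = 10/21, i.e. (z − 1) = (10/7)·(w − 3).
Rewrite the budget in excess-of-subsistence terms: 10·(w − 3) + 21·(z − 1) = 331 − 10·3 − 21·1 = 280.
Substituting, 40·(w − 3) = 280, so w − 3 = 7 and w* = 10.
Then z − 1 = (10/7)·7 = 10, so z* = 11.

w* = 10, z* = 11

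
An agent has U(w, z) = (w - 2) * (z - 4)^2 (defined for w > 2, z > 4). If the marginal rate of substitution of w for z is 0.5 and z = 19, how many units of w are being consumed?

MU_w = (z−4)^2, MU_z = 2·(w−2)·(z−4).
MRS = (1/2)·(z−4)/(w−2).
Substitute z = 19: MRS = 7.5/(w − 2). Setting this equal to 0.5 gives w − 2 = 7.5/0.5 = 15, so w = 17.

w = 17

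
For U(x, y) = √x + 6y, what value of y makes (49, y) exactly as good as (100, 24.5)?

U(100, 24.5) = 157.
Set U(49, y) = 157 and solve.
With x = 49: √49 = 7, so 6y = 157 − 7 = 150 and y = 25.
Check: U(49, 25) = 157.

y = 25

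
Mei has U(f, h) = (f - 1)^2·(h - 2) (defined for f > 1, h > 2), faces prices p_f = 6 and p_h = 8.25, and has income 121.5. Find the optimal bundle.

MU_f = 2·(f−1)·(h−2), MU_h = (f−1)^2.
MRS = (2/1)·(h−2)/(f−1).
Tangency: set MRS = p_f/p_h = 6/8.25 = 8/11.
So (2/1)·(h − 2)/(f − 1) = 8/11, i.e. (h − 2) = (4/11)·(f − 1).
Rewrite the budget in excess-of-subsistence terms: 6·(f − 1) + 8.25·(h − 2) = 121.5 − 6·1 − 8.25·2 = 99.
Substituting, 9·(f − 1) = 99, so f − 1 = 11 and f* = 12.
Then h − 2 = (4/11)·11 = 4, so h* = 6.

f* = 12, h* = 6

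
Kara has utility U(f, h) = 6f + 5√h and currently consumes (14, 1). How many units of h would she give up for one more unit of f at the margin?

MRS = 2.4

MU_f = 6, MU_h = 5/(2√h).
MRS = 6 ÷ (5/(2√h)).
At (14, 1): MRS = 2.4.
That is, one extra unit of f is worth 2.4 units of h at the margin.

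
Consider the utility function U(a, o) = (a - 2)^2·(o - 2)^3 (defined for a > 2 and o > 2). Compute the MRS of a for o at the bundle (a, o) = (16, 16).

MU_a = 2·(a−2)·(o−2)^3, MU_o = 3·(a−2)^2·(o−2)^2.
MRS = (2/3)·(o−2)/(a−2).
At (16, 16): MRS = 2/3.
The indifference curve has slope −2/3 at this bundle.

MRS = 2/3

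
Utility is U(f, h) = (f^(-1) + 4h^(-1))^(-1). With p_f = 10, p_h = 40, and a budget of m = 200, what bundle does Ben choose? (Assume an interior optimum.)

For CES with ρ = -1, MRS = (1/4)·(h/f)^2.
Tangency: set MRS = p_f/p_h = 10/40 = 0.25.
So (h/f)^2 = 1; taking the square root, h/f = 1, i.e. h = f.
Substitute into the budget 10·f + 40·h = 200: 50·f = 200, so f* = 4 and h* = 4.

f* = 4, h* = 4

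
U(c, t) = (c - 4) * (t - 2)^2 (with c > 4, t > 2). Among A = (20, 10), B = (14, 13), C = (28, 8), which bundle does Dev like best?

Bundle B

Evaluate utility at each bundle:
U(A) = 1024.
U(B) = 1210.
U(C) = 864.
Highest utility is B, so B ≻ A ≻ C.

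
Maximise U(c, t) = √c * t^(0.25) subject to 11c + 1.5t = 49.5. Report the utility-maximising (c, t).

MU_c = 0.5·c^(-0.5)·t^(0.25) and MU_t = 0.25·√c·t^(-0.75).
MRS = MU_c/MU_t = (2)·t/c.
Tangency: set MRS = p_c/p_t = 11/1.5 = 22/3.
So (2)·t/c = 22/3, i.e. t = (11/3)·c.
Substitute into the budget 11·c + 1.5·t = 49.5: 16.5·c = 49.5, so c* = 3.
Then t* = (11/3)·3 = 11.

c* = 3, t* = 11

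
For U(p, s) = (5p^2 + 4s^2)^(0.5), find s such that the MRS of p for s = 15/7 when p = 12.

s = 7

For CES with ρ = 2, MRS = (5/4)·(s/p)^(-1).
Setting (5/4)·(s/12)^(-1) = 15/7 gives (s/12)^(-1) = 12/7, so s/12 = 7/12 and s = 7.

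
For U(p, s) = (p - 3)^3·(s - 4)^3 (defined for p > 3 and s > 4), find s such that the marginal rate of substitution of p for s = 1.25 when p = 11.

MU_p = 3·(p−3)^2·(s−4)^3, MU_s = 3·(p−3)^3·(s−4)^2.
MRS = (s−4)/(p−3).
Substitute p = 11: MRS = (s − 4)/8. Setting this equal to 1.25 gives s − 4 = 1.25·8 = 10, so s = 14.

s = 14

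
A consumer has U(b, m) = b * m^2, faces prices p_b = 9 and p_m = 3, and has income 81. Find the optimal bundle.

MU_b = m^2 and MU_m = 2·b·m.
MRS = MU_b/MU_m = (1/2)·m/b.
Tangency: set MRS = p_b/p_m = 9/3 = 3.
So (1/2)·m/b = 3, i.e. m = 6·b.
Substitute into the budget 9·b + 3·m = 81: 27·b = 81, so b* = 3.
Then m* = 6·3 = 18.

b* = 3, m* = 18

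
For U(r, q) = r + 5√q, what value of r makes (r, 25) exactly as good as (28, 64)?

r = 43

U(28, 64) = 68.
Set U(r, 25) = 68 and solve.
With q = 25: √25 = 5, so r = 68 − 5·5 = 43.
Check: U(43, 25) = 68.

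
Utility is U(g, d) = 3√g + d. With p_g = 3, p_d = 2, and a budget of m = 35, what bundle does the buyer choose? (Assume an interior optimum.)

g* = 1, d* = 16

MU_g = 3/(2√g), MU_d = 1.
MRS = 3/(2√g) ÷ 1.
Tangency: set MRS = p_g/p_d = 3/2 = 1.5.
MRS depends only on g: 1.5/√g = 1.5 ⇒ √g = 1.5/1.5 = 1 ⇒ g* = 1.
From the budget, 2·d = 35 − 3·1 = 32, so d* = 16.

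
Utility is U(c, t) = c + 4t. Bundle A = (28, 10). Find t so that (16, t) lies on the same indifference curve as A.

U(28, 10) = 68.
Set U(16, t) = 68 and solve.
16 + 4t = 68 ⇒ 4t = 52 ⇒ t = 13.
Check: U(16, 13) = 68.

t = 13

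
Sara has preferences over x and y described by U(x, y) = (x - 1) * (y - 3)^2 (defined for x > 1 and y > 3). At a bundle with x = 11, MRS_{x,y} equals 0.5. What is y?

MU_x = (y−3)^2, MU_y = 2·(x−1)·(y−3).
MRS = (1/2)·(y−3)/(x−1).
Substitute x = 11: MRS = (y − 3)/20. Setting this equal to 0.5 gives y − 3 = 0.5·20 = 10, so y = 13.

y = 13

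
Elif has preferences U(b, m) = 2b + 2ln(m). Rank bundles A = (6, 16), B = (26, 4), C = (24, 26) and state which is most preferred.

Bundle B

Evaluate utility at each bundle:
U(A) = 17.545.
U(B) = 54.773.
U(C) = 54.516.
Highest utility is B, so B ≻ C ≻ A.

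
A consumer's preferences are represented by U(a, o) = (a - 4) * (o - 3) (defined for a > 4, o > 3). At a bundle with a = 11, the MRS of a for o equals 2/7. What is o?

MU_a = (o−3), MU_o = (a−4).
MRS = (o−3)/(a−4).
Substitute a = 11: MRS = (o − 3)/7. Setting this equal to 2/7 gives o − 3 = (2/7)·7 = 2, so o = 5.

o = 5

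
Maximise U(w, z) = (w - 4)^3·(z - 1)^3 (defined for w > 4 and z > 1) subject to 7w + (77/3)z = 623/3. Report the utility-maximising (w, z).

MU_w = 3·(w−4)^2·(z−1)^3, MU_z = 3·(w−4)^3·(z−1)^2.
MRS = (z−1)/(w−4).
Tangency: set MRS = p_w/p_z = 7/(77/3) = 3/11.
So (z − 1)/(w − 4) = 3/11, i.e. (z − 1) = (3/11)·(w − 4).
Rewrite the budget in excess-of-subsistence terms: 7·(w − 4) + (77/3)·(z − 1) = 623/3 − 7·4 − (77/3)·1 = 154.
Substituting, 14·(w − 4) = 154, so w − 4 = 11 and w* = 15.
Then z − 1 = (3/11)·11 = 3, so z* = 4.

w* = 15, z* = 4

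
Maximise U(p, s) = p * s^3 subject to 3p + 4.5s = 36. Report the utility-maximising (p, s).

p* = 3, s* = 6

MU_p = s^3 and MU_s = 3·p·s^2.
MRS = MU_p/MU_s = (1/3)·s/p.
Tangency: set MRS = p_p/p_s = 3/4.5 = 2/3.
So (1/3)·s/p = 2/3, i.e. s = 2·p.
Substitute into the budget 3·p + 4.5·s = 36: 12·p = 36, so p* = 3.
Then s* = 2·3 = 6.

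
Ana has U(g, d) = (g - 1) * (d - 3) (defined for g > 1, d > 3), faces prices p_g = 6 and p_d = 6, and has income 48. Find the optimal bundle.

MU_g = (d−3), MU_d = (g−1).
MRS = (d−3)/(g−1).
Tangency: set MRS = p_g/p_d = 6/6 = 1.
So (d − 3)/(g − 1) = 1, i.e. (d − 3) = (g − 1).
Rewrite the budget in excess-of-subsistence terms: 6·(g − 1) + 6·(d − 3) = 48 − 6·1 − 6·3 = 24.
Substituting, 12·(g − 1) = 24, so g − 1 = 2 and g* = 3.
Then d − 3 = 2, so d* = 5.

g* = 3, d* = 5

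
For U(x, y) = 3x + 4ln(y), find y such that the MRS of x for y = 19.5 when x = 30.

y = 26

MU_x = 3, MU_y = 4/y.
MRS = 3 ÷ (4/y).
MRS depends only on y: 0.75·y = 19.5 ⇒ y = 19.5/0.75 = 26.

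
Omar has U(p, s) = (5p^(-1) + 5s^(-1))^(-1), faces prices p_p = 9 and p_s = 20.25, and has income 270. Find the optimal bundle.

p* = 12, s* = 8

For CES with ρ = -1, MRS = (s/p)^2.
Tangency: set MRS = p_p/p_s = 9/20.25 = 4/9.
So (s/p)^2 = 4/9; taking the square root, s/p = 2/3, i.e. s = (2/3)·p.
Substitute into the budget 9·p + 20.25·s = 270: 22.5·p = 270, so p* = 12 and s* = (2/3)·12 = 8.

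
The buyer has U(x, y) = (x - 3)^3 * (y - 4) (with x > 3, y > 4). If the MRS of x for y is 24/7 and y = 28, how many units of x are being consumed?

MU_x = 3·(x−3)^2·(y−4), MU_y = (x−3)^3.
MRS = (3/1)·(y−4)/(x−3).
Substitute y = 28: MRS = 72/(x − 3). Setting this equal to 24/7 gives x − 3 = 72/(24/7) = 21, so x = 24.

x = 24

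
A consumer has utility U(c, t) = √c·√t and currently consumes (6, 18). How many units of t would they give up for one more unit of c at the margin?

MRS = 3

MU_c = 0.5·c^(-0.5)·√t and MU_t = 0.5·√c·t^(-0.5).
MRS = MU_c/MU_t = t/c.
At (6, 18): MRS = 3.
That is, one extra unit of c is worth 3 units of t at the margin.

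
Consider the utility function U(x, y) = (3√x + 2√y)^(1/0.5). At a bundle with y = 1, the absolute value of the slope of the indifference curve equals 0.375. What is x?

x = 16

For CES with ρ = 0.5, MRS = (3/2)·√(y/x).
Setting (3/2)·√(1/x) = 0.375 gives √(1/x) = 0.25, so 1/x = 1/16 and x = 16.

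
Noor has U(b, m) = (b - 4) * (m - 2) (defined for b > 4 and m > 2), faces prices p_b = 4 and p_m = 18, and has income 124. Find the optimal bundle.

b* = 13, m* = 4

MU_b = (m−2), MU_m = (b−4).
MRS = (m−2)/(b−4).
Tangency: set MRS = p_b/p_m = 4/18 = 2/9.
So (m − 2)/(b − 4) = 2/9, i.e. (m − 2) = (2/9)·(b − 4).
Rewrite the budget in excess-of-subsistence terms: 4·(b − 4) + 18·(m − 2) = 124 − 4·4 − 18·2 = 72.
Substituting, 8·(b − 4) = 72, so b − 4 = 9 and b* = 13.
Then m − 2 = (2/9)·9 = 2, so m* = 4.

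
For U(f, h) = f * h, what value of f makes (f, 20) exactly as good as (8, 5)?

f = 2

U(8, 5) = 40.
Set U(f, 20) = 40 and solve.
With h = 20: f = 40/20 = 2.
Check: U(2, 20) = 40.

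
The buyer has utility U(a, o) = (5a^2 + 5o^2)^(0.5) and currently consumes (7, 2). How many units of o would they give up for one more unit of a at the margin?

MRS = 3.5

For CES with ρ = 2, MRS = (o/a)^(-1).
At (7, 2): MRS = 3.5.
The indifference curve has slope −3.5 at this bundle.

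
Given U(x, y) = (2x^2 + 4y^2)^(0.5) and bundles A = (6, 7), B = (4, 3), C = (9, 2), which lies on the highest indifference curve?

Bundle A

Evaluate utility at each bundle:
U(A) = 16.371.
U(B) = 8.246.
U(C) = 13.342.
Highest utility is A, so A ≻ C ≻ B.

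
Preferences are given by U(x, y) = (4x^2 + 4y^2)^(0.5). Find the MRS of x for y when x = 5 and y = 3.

For CES with ρ = 2, MRS = (y/x)^(-1).
At (5, 3): MRS = 5/3.
So at (5, 3) the consumer would give up 5/3 units of y for one more unit of x.

MRS = 5/3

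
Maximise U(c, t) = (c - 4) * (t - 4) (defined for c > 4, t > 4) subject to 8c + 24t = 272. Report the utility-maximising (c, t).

MU_c = (t−4), MU_t = (c−4).
MRS = (t−4)/(c−4).
Tangency: set MRS = p_c/p_t = 8/24 = 1/3.
So (t − 4)/(c − 4) = 1/3, i.e. (t − 4) = (1/3)·(c − 4).
Rewrite the budget in excess-of-subsistence terms: 8·(c − 4) + 24·(t − 4) = 272 − 8·4 − 24·4 = 144.
Substituting, 16·(c − 4) = 144, so c − 4 = 9 and c* = 13.
Then t − 4 = (1/3)·9 = 3, so t* = 7.

c* = 13, t* = 7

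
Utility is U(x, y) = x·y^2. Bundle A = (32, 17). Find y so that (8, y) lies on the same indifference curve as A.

U(32, 17) = 9248.
Set U(8, y) = 9248 and solve.
With x = 8: y^2 = 9248/8 = 1156; taking the square root, y = 34.
Check: U(8, 34) = 9248.

y = 34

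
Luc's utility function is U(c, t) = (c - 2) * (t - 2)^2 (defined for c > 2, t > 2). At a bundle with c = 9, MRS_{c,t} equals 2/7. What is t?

MU_c = (t−2)^2, MU_t = 2·(c−2)·(t−2).
MRS = (1/2)·(t−2)/(c−2).
Substitute c = 9: MRS = (t − 2)/14. Setting this equal to 2/7 gives t − 2 = (2/7)·14 = 4, so t = 6.

t = 6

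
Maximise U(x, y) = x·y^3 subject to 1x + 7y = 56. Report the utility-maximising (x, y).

x* = 14, y* = 6

MU_x = y^3 and MU_y = 3·x·y^2.
MRS = MU_x/MU_y = (1/3)·y/x.
Tangency: set MRS = p_x/p_y = 1/7.
So (1/3)·y/x = 1/7, i.e. y = (3/7)·x.
Substitute into the budget 1·x + 7·y = 56: 4·x = 56, so x* = 14.
Then y* = (3/7)·14 = 6.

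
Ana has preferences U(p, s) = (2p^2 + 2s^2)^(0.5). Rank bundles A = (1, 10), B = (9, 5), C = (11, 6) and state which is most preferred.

Evaluate utility at each bundle:
U(A) = 14.213.
U(B) = 14.560.
U(C) = 17.720.
Highest utility is C, so C ≻ B ≻ A.

Bundle C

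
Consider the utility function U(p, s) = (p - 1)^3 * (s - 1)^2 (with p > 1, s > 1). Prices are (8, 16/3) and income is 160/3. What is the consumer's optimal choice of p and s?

MU_p = 3·(p−1)^2·(s−1)^2, MU_s = 2·(p−1)^3·(s−1).
MRS = (3/2)·(s−1)/(p−1).
Tangency: set MRS = p_p/p_s = 8/(16/3) = 1.5.
So (3/2)·(s − 1)/(p − 1) = 1.5, i.e. (s − 1) = (p − 1).
Rewrite the budget in excess-of-subsistence terms: 8·(p − 1) + (16/3)·(s − 1) = 160/3 − 8·1 − (16/3)·1 = 40.
Substituting, (40/3)·(p − 1) = 40, so p − 1 = 3 and p* = 4.
Then s − 1 = 3, so s* = 4.

p* = 4, s* = 4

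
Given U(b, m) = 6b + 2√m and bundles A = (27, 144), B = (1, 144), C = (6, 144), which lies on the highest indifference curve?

Evaluate utility at each bundle:
U(A) = 186.000.
U(B) = 30.000.
U(C) = 60.000.
Highest utility is A, so A ≻ C ≻ B.

Bundle A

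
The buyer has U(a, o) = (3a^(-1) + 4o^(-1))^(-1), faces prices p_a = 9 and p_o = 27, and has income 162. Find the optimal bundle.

a* = 6, o* = 4

For CES with ρ = -1, MRS = (3/4)·(o/a)^2.
Tangency: set MRS = p_a/p_o = 9/27 = 1/3.
So (o/a)^2 = 4/9; taking the square root, o/a = 2/3, i.e. o = (2/3)·a.
Substitute into the budget 9·a + 27·o = 162: 27·a = 162, so a* = 6 and o* = (2/3)·6 = 4.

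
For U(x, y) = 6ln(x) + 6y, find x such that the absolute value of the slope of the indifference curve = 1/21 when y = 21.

MU_x = 6/x, MU_y = 6.
MRS = 6/x ÷ 6.
MRS depends only on x: 1/x = 1/21 ⇒ x = 1/(1/21) = 21.

x = 21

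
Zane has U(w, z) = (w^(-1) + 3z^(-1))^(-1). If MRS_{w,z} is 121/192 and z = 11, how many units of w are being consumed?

w = 8

For CES with ρ = -1, MRS = (1/3)·(z/w)^2.
Setting (1/3)·(11/w)^2 = 121/192 gives (11/w)^2 = 121/64, so 11/w = 1.375 and w = 8.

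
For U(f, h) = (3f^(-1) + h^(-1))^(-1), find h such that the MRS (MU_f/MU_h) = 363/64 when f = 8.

For CES with ρ = -1, MRS = (3/1)·(h/f)^2.
Setting (3/1)·(h/8)^2 = 363/64 gives (h/8)^2 = 121/64, so h/8 = 1.375 and h = 11.

h = 11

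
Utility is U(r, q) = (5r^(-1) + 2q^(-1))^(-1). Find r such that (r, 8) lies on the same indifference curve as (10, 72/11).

r = 9

U depends on (r, q) only through S = 5r^(-1) + 2q^(-1), so equal utility means equal S. At (10, 72/11): S = 29/36.
With q = 8: 2·8^(-1) = 0.25, so 5r^(-1) = 29/36 − 0.25 = 5/9, i.e. r^(-1) = 1/9.
Hence r = 1/(1/9) = 9.
Check: U(9, 8) = 1.2414.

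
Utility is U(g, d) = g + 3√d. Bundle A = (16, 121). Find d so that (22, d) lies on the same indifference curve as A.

U(16, 121) = 49.
Set U(22, d) = 49 and solve.
With g = 22: 3√d = 49 − 22 = 27, so √d = 9 and d = 81.
Check: U(22, 81) = 49.

d = 81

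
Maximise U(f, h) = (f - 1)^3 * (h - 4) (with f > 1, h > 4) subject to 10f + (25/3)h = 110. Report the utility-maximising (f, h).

MU_f = 3·(f−1)^2·(h−4), MU_h = (f−1)^3.
MRS = (3/1)·(h−4)/(f−1).
Tangency: set MRS = p_f/p_h = 10/(25/3) = 1.2.
So (3/1)·(h − 4)/(f − 1) = 1.2, i.e. (h − 4) = 0.4·(f − 1).
Rewrite the budget in excess-of-subsistence terms: 10·(f − 1) + (25/3)·(h − 4) = 110 − 10·1 − (25/3)·4 = 200/3.
Substituting, (40/3)·(f − 1) = 200/3, so f − 1 = 5 and f* = 6.
Then h − 4 = 0.4·5 = 2, so h* = 6.

f* = 6, h* = 6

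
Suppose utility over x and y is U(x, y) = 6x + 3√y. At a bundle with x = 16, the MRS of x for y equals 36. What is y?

MU_x = 6, MU_y = 3/(2√y).
MRS = 6 ÷ (3/(2√y)).
MRS depends only on y: 4·√y = 36 ⇒ √y = 36/4 = 9 ⇒ y = 81.

y = 81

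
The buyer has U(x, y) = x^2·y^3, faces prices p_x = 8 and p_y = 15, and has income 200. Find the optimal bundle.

MU_x = 2·x·y^3 and MU_y = 3·x^2·y^2.
MRS = MU_x/MU_y = (2/3)·y/x.
Tangency: set MRS = p_x/p_y = 8/15.
So (2/3)·y/x = 8/15, i.e. y = 0.8·x.
Substitute into the budget 8·x + 15·y = 200: 20·x = 200, so x* = 10.
Then y* = 0.8·10 = 8.

x* = 10, y* = 8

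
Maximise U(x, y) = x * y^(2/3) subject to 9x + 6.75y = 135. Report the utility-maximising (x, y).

MU_x = y^(2/3) and MU_y = 2/3·x·y^(-1/3).
MRS = MU_x/MU_y = (1.5)·y/x.
Tangency: set MRS = p_x/p_y = 9/6.75 = 4/3.
So (1.5)·y/x = 4/3, i.e. y = (8/9)·x.
Substitute into the budget 9·x + 6.75·y = 135: 15·x = 135, so x* = 9.
Then y* = (8/9)·9 = 8.

x* = 9, y* = 8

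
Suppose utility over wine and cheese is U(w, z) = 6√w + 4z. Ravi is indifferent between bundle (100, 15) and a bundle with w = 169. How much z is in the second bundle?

U(100, 15) = 120.
Set U(169, z) = 120 and solve.
With w = 169: √169 = 13, so 4z = 120 − 6·13 = 42 and z = 10.5.
Check: U(169, 10.5) = 120.

z = 10.5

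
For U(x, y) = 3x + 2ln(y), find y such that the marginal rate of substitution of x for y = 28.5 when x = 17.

y = 19

MU_x = 3, MU_y = 2/y.
MRS = 3 ÷ (2/y).
MRS depends only on y: 1.5·y = 28.5 ⇒ y = 28.5/1.5 = 19.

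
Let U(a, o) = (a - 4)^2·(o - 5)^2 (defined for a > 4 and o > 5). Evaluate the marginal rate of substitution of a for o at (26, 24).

MRS = 19/22

MU_a = 2·(a−4)·(o−5)^2, MU_o = 2·(a−4)^2·(o−5).
MRS = (o−5)/(a−4).
At (26, 24): MRS = 19/22.
That is, one extra unit of a is worth 19/22 units of o at the margin.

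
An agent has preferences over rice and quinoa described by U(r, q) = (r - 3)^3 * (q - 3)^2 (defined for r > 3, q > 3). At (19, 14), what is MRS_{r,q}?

MRS = 33/32

MU_r = 3·(r−3)^2·(q−3)^2, MU_q = 2·(r−3)^3·(q−3).
MRS = (3/2)·(q−3)/(r−3).
At (19, 14): MRS = 33/32.
So at (19, 14) the consumer would give up 33/32 units of q for one more unit of r.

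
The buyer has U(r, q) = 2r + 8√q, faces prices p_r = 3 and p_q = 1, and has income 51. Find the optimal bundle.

r* = 5, q* = 36

MU_r = 2, MU_q = 8/(2√q).
MRS = 2 ÷ (8/(2√q)).
Tangency: set MRS = p_r/p_q = 3/1 = 3.
MRS depends only on q: 0.5·√q = 3 ⇒ √q = 3/0.5 = 6 ⇒ q* = 36.
From the budget, 3·r = 51 − 1·36 = 15, so r* = 5.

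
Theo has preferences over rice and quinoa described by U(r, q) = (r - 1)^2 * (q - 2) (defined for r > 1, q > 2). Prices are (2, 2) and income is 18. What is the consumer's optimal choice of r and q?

MU_r = 2·(r−1)·(q−2), MU_q = (r−1)^2.
MRS = (2/1)·(q−2)/(r−1).
Tangency: set MRS = p_r/p_q = 2/2 = 1.
So (2/1)·(q − 2)/(r − 1) = 1, i.e. (q − 2) = 0.5·(r − 1).
Rewrite the budget in excess-of-subsistence terms: 2·(r − 1) + 2·(q − 2) = 18 − 2·1 − 2·2 = 12.
Substituting, 3·(r − 1) = 12, so r − 1 = 4 and r* = 5.
Then q − 2 = 0.5·4 = 2, so q* = 4.

r* = 5, q* = 4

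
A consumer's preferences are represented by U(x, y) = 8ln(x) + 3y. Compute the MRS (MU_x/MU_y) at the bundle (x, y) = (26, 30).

MU_x = 8/x, MU_y = 3.
MRS = 8/x ÷ 3.
At (26, 30): MRS = 4/39.
That is, one extra unit of x is worth 4/39 units of y at the margin.

MRS = 4/39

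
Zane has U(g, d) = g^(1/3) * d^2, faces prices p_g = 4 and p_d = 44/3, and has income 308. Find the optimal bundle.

MU_g = 1/3·g^(-2/3)·d^2 and MU_d = 2·g^(1/3)·d.
MRS = MU_g/MU_d = (1/6)·d/g.
Tangency: set MRS = p_g/p_d = 4/(44/3) = 3/11.
So (1/6)·d/g = 3/11, i.e. d = (18/11)·g.
Substitute into the budget 4·g + (44/3)·d = 308: 28·g = 308, so g* = 11.
Then d* = (18/11)·11 = 18.

g* = 11, d* = 18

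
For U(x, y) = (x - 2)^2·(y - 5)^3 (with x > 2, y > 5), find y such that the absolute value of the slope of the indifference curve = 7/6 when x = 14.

y = 26

MU_x = 2·(x−2)·(y−5)^3, MU_y = 3·(x−2)^2·(y−5)^2.
MRS = (2/3)·(y−5)/(x−2).
Substitute x = 14: MRS = (y − 5)/18. Setting this equal to 7/6 gives y − 5 = (7/6)·18 = 21, so y = 26.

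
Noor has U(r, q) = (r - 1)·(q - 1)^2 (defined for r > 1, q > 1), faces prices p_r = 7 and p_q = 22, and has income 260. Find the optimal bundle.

r* = 12, q* = 8

MU_r = (q−1)^2, MU_q = 2·(r−1)·(q−1).
MRS = (1/2)·(q−1)/(r−1).
Tangency: set MRS = p_r/p_q = 7/22.
So (1/2)·(q − 1)/(r − 1) = 7/22, i.e. (q − 1) = (7/11)·(r − 1).
Rewrite the budget in excess-of-subsistence terms: 7·(r − 1) + 22·(q − 1) = 260 − 7·1 − 22·1 = 231.
Substituting, 21·(r − 1) = 231, so r − 1 = 11 and r* = 12.
Then q − 1 = (7/11)·11 = 7, so q* = 8.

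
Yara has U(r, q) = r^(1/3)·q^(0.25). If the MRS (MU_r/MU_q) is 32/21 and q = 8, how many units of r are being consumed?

r = 7

MU_r = 1/3·r^(-2/3)·q^(0.25) and MU_q = 0.25·r^(1/3)·q^(-0.75).
MRS = MU_r/MU_q = (4/3)·q/r.
Substitute q = 8: MRS = (32/3)/r. Setting (32/3)/r = 32/21 gives r = (32/3)/(32/21) = 7.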